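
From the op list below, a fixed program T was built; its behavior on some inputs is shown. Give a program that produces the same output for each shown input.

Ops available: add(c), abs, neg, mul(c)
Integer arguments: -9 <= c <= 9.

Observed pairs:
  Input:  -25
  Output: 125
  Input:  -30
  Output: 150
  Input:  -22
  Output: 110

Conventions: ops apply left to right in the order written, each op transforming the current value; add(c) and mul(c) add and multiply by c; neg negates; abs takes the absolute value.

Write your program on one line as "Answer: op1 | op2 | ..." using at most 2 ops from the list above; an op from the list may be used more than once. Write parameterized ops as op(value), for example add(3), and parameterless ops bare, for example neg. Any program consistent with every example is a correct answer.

mul(5) | neg

Check, running the answer program on each example:
  -25 -> -125 -> 125
  -30 -> -150 -> 150
  -22 -> -110 -> 110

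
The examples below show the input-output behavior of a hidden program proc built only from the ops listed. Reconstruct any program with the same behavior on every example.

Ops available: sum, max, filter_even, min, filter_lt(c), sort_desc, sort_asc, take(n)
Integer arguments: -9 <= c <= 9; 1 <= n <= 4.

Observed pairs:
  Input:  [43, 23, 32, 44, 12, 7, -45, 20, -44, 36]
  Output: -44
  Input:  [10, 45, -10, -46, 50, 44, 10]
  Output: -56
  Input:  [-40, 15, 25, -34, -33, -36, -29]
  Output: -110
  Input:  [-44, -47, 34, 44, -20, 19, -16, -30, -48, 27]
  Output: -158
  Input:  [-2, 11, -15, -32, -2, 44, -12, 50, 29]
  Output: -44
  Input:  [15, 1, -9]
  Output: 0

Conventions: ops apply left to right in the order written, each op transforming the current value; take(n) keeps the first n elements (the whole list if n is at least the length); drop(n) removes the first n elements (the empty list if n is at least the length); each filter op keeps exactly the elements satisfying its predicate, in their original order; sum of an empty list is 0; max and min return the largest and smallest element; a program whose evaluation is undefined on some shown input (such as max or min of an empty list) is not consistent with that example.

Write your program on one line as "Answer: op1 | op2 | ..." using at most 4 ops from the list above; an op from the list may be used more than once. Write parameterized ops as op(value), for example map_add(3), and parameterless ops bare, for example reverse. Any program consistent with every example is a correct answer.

filter_even | sort_desc | filter_lt(-3) | sum

Check, running the answer program on each example:
  [43, 23, 32, 44, 12, 7, -45, 20, -44, 36] -> [32, 44, 12, 20, -44, 36] -> [44, 36, 32, 20, 12, -44] -> [-44] -> -44
  [10, 45, -10, -46, 50, 44, 10] -> [10, -10, -46, 50, 44, 10] -> [50, 44, 10, 10, -10, -46] -> [-10, -46] -> -56
  [-40, 15, 25, -34, -33, -36, -29] -> [-40, -34, -36] -> [-34, -36, -40] -> [-34, -36, -40] -> -110
  [-44, -47, 34, 44, -20, 19, -16, -30, -48, 27] -> [-44, 34, 44, -20, -16, -30, -48] -> [44, 34, -16, -20, -30, -44, -48] -> [-16, -20, -30, -44, -48] -> -158
  [-2, 11, -15, -32, -2, 44, -12, 50, 29] -> [-2, -32, -2, 44, -12, 50] -> [50, 44, -2, -2, -12, -32] -> [-12, -32] -> -44
  [15, 1, -9] -> [] -> [] -> [] -> 0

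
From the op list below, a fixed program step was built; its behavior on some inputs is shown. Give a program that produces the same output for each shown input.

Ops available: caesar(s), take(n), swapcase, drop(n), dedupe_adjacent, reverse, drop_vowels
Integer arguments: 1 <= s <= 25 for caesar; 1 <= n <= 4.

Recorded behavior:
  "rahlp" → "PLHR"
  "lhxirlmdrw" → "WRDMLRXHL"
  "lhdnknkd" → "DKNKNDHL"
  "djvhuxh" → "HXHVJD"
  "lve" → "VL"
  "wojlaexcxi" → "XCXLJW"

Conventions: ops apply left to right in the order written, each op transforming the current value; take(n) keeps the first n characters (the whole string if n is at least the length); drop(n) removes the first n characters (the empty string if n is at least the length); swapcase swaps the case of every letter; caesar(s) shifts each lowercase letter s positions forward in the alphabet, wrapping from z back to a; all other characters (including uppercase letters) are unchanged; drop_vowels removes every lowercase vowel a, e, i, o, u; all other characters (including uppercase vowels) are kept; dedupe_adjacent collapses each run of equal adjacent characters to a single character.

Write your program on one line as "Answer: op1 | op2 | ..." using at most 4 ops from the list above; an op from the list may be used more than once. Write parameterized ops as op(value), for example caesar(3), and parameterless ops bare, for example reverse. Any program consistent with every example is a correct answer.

drop_vowels | reverse | swapcase

Check, running the answer program on each example:
  "rahlp" -> "rhlp" -> "plhr" -> "PLHR"
  "lhxirlmdrw" -> "lhxrlmdrw" -> "wrdmlrxhl" -> "WRDMLRXHL"
  "lhdnknkd" -> "lhdnknkd" -> "dknkndhl" -> "DKNKNDHL"
  "djvhuxh" -> "djvhxh" -> "hxhvjd" -> "HXHVJD"
  "lve" -> "lv" -> "vl" -> "VL"
  "wojlaexcxi" -> "wjlxcx" -> "xcxljw" -> "XCXLJW"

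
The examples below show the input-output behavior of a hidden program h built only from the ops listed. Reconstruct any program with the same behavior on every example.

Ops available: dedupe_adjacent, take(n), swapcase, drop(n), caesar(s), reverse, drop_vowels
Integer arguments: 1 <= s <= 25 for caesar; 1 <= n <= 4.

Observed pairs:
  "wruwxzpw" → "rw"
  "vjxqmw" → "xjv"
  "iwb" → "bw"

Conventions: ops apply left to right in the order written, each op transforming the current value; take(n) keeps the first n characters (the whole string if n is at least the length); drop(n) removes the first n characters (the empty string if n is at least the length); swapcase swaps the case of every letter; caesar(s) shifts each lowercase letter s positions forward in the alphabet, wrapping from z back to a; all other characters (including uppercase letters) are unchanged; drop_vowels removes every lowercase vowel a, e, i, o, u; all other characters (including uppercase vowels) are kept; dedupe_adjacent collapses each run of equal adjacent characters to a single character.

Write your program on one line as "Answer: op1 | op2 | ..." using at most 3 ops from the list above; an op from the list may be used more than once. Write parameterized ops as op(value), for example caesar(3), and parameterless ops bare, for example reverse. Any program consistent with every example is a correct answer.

take(3) | reverse | drop_vowels

Check, running the answer program on each example:
  "wruwxzpw" -> "wru" -> "urw" -> "rw"
  "vjxqmw" -> "vjx" -> "xjv" -> "xjv"
  "iwb" -> "iwb" -> "bwi" -> "bw"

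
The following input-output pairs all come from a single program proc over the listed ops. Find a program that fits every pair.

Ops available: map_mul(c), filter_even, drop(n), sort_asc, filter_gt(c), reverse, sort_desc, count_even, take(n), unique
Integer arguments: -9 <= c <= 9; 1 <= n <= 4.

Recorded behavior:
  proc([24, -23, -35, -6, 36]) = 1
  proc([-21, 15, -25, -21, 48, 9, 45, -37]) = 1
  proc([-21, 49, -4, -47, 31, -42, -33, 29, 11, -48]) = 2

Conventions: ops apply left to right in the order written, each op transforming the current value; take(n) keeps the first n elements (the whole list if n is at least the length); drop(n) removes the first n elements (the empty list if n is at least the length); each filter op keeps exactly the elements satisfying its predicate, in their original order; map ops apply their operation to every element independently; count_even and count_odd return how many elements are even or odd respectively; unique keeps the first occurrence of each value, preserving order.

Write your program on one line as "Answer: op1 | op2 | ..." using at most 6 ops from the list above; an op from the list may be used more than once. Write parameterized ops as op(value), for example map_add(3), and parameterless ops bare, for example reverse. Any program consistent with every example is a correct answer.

reverse | drop(3) | sort_desc | reverse | count_even

Check, running the answer program on each example:
  [24, -23, -35, -6, 36] -> [36, -6, -35, -23, 24] -> [-23, 24] -> [24, -23] -> [-23, 24] -> 1
  [-21, 15, -25, -21, 48, 9, 45, -37] -> [-37, 45, 9, 48, -21, -25, 15, -21] -> [48, -21, -25, 15, -21] -> [48, 15, -21, -21, -25] -> [-25, -21, -21, 15, 48] -> 1
  [-21, 49, -4, -47, 31, -42, -33, 29, 11, -48] -> [-48, 11, 29, -33, -42, 31, -47, -4, 49, -21] -> [-33, -42, 31, -47, -4, 49, -21] -> [49, 31, -4, -21, -33, -42, -47] -> [-47, -42, -33, -21, -4, 31, 49] -> 2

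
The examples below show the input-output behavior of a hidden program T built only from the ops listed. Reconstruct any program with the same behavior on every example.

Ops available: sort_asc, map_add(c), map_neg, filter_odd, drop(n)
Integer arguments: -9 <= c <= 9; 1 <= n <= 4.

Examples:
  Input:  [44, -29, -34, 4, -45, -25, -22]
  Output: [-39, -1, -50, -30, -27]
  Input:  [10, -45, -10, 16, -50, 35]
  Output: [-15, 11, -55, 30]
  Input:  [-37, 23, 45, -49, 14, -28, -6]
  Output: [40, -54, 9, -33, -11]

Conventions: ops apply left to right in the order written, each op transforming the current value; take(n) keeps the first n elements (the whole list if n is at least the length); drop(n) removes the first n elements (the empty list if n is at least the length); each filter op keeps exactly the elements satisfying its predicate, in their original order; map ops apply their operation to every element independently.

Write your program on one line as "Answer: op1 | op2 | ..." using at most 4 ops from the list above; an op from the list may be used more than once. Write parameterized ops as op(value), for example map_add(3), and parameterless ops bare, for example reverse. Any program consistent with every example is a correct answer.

map_neg | drop(2) | map_neg | map_add(-5)

Check, running the answer program on each example:
  [44, -29, -34, 4, -45, -25, -22] -> [-44, 29, 34, -4, 45, 25, 22] -> [34, -4, 45, 25, 22] -> [-34, 4, -45, -25, -22] -> [-39, -1, -50, -30, -27]
  [10, -45, -10, 16, -50, 35] -> [-10, 45, 10, -16, 50, -35] -> [10, -16, 50, -35] -> [-10, 16, -50, 35] -> [-15, 11, -55, 30]
  [-37, 23, 45, -49, 14, -28, -6] -> [37, -23, -45, 49, -14, 28, 6] -> [-45, 49, -14, 28, 6] -> [45, -49, 14, -28, -6] -> [40, -54, 9, -33, -11]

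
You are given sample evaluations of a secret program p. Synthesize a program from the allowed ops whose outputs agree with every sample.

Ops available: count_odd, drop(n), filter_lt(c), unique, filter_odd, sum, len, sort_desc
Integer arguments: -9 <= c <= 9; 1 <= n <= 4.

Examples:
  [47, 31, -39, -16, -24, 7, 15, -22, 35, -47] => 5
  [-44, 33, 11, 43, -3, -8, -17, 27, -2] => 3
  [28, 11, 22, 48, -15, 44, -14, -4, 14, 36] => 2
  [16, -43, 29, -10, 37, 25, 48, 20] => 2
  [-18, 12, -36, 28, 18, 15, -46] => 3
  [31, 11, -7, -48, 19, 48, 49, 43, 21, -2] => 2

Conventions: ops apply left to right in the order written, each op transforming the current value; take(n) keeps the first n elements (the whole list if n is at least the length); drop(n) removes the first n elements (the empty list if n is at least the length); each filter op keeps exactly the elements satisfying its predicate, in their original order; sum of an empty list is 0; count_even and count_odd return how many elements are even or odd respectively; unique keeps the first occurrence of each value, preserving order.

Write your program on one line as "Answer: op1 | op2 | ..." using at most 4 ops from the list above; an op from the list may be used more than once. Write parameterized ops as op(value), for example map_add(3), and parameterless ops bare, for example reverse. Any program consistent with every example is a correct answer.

filter_lt(-5) | sort_desc | len

Check, running the answer program on each example:
  [47, 31, -39, -16, -24, 7, 15, -22, 35, -47] -> [-39, -16, -24, -22, -47] -> [-16, -22, -24, -39, -47] -> 5
  [-44, 33, 11, 43, -3, -8, -17, 27, -2] -> [-44, -8, -17] -> [-8, -17, -44] -> 3
  [28, 11, 22, 48, -15, 44, -14, -4, 14, 36] -> [-15, -14] -> [-14, -15] -> 2
  [16, -43, 29, -10, 37, 25, 48, 20] -> [-43, -10] -> [-10, -43] -> 2
  [-18, 12, -36, 28, 18, 15, -46] -> [-18, -36, -46] -> [-18, -36, -46] -> 3
  [31, 11, -7, -48, 19, 48, 49, 43, 21, -2] -> [-7, -48] -> [-7, -48] -> 2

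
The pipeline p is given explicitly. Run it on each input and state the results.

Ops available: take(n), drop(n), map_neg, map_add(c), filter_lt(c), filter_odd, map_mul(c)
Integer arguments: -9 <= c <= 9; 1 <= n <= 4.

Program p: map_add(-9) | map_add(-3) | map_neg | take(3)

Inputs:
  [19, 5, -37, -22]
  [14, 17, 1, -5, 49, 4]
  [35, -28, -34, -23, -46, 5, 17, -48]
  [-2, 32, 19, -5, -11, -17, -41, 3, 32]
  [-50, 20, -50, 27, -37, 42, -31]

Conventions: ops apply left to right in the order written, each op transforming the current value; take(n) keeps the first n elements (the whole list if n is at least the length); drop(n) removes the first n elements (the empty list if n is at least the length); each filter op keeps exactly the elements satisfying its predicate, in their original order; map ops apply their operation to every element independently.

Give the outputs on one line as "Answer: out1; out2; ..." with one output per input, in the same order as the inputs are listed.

[-7, 7, 49]; [-2, -5, 11]; [-23, 40, 46]; [14, -20, -7]; [62, -8, 62]

Execution, op by op:
  [19, 5, -37, -22] -> [10, -4, -46, -31] -> [7, -7, -49, -34] -> [-7, 7, 49, 34] -> [-7, 7, 49]
  [14, 17, 1, -5, 49, 4] -> [5, 8, -8, -14, 40, -5] -> [2, 5, -11, -17, 37, -8] -> [-2, -5, 11, 17, -37, 8] -> [-2, -5, 11]
  [35, -28, -34, -23, -46, 5, 17, -48] -> [26, -37, -43, -32, -55, -4, 8, -57] -> [23, -40, -46, -35, -58, -7, 5, -60] -> [-23, 40, 46, 35, 58, 7, -5, 60] -> [-23, 40, 46]
  [-2, 32, 19, -5, -11, -17, -41, 3, 32] -> [-11, 23, 10, -14, -20, -26, -50, -6, 23] -> [-14, 20, 7, -17, -23, -29, -53, -9, 20] -> [14, -20, -7, 17, 23, 29, 53, 9, -20] -> [14, -20, -7]
  [-50, 20, -50, 27, -37, 42, -31] -> [-59, 11, -59, 18, -46, 33, -40] -> [-62, 8, -62, 15, -49, 30, -43] -> [62, -8, 62, -15, 49, -30, 43] -> [62, -8, 62]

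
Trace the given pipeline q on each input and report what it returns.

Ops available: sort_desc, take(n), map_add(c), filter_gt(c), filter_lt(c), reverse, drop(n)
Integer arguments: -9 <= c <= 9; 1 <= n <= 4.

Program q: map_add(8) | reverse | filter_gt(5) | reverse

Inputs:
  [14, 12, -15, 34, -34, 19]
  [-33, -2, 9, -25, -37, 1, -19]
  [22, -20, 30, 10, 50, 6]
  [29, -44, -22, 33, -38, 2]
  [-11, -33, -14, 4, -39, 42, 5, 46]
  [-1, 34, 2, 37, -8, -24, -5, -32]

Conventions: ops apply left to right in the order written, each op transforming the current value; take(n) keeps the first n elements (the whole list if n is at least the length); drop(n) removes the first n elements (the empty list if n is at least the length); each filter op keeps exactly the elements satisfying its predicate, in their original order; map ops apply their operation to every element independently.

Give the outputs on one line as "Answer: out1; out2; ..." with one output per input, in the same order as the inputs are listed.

[22, 20, 42, 27]; [6, 17, 9]; [30, 38, 18, 58, 14]; [37, 41, 10]; [12, 50, 13, 54]; [7, 42, 10, 45]

Execution, op by op:
  [14, 12, -15, 34, -34, 19] -> [22, 20, -7, 42, -26, 27] -> [27, -26, 42, -7, 20, 22] -> [27, 42, 20, 22] -> [22, 20, 42, 27]
  [-33, -2, 9, -25, -37, 1, -19] -> [-25, 6, 17, -17, -29, 9, -11] -> [-11, 9, -29, -17, 17, 6, -25] -> [9, 17, 6] -> [6, 17, 9]
  [22, -20, 30, 10, 50, 6] -> [30, -12, 38, 18, 58, 14] -> [14, 58, 18, 38, -12, 30] -> [14, 58, 18, 38, 30] -> [30, 38, 18, 58, 14]
  [29, -44, -22, 33, -38, 2] -> [37, -36, -14, 41, -30, 10] -> [10, -30, 41, -14, -36, 37] -> [10, 41, 37] -> [37, 41, 10]
  [-11, -33, -14, 4, -39, 42, 5, 46] -> [-3, -25, -6, 12, -31, 50, 13, 54] -> [54, 13, 50, -31, 12, -6, -25, -3] -> [54, 13, 50, 12] -> [12, 50, 13, 54]
  [-1, 34, 2, 37, -8, -24, -5, -32] -> [7, 42, 10, 45, 0, -16, 3, -24] -> [-24, 3, -16, 0, 45, 10, 42, 7] -> [45, 10, 42, 7] -> [7, 42, 10, 45]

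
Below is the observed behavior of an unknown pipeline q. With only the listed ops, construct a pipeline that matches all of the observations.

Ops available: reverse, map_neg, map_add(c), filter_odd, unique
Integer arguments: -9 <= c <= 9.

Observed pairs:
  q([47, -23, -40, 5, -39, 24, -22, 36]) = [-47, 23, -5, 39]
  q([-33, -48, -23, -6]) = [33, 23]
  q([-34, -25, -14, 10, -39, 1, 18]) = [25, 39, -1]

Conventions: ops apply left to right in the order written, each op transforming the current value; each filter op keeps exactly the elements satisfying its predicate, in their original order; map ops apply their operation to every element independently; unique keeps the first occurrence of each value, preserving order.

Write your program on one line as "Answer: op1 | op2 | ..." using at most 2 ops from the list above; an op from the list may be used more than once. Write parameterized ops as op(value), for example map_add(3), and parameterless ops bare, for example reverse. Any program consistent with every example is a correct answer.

map_neg | filter_odd

Check, running the answer program on each example:
  [47, -23, -40, 5, -39, 24, -22, 36] -> [-47, 23, 40, -5, 39, -24, 22, -36] -> [-47, 23, -5, 39]
  [-33, -48, -23, -6] -> [33, 48, 23, 6] -> [33, 23]
  [-34, -25, -14, 10, -39, 1, 18] -> [34, 25, 14, -10, 39, -1, -18] -> [25, 39, -1]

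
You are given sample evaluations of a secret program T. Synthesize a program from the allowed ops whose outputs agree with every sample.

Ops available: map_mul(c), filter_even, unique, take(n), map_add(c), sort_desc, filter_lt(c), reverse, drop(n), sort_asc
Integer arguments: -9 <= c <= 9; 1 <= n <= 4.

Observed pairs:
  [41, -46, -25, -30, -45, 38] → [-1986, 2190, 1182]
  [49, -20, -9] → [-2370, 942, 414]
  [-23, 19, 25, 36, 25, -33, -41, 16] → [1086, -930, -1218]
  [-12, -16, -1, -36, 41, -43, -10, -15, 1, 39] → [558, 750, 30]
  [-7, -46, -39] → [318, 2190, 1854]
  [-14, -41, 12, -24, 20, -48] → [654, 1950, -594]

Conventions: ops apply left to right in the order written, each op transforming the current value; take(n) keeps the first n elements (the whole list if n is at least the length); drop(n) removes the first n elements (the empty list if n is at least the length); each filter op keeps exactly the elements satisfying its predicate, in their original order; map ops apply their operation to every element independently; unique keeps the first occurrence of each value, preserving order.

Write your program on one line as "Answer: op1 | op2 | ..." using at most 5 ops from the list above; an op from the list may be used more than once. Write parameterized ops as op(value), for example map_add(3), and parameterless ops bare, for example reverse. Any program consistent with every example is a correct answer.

take(3) | map_mul(-8) | map_add(-3) | map_mul(6)

Check, running the answer program on each example:
  [41, -46, -25, -30, -45, 38] -> [41, -46, -25] -> [-328, 368, 200] -> [-331, 365, 197] -> [-1986, 2190, 1182]
  [49, -20, -9] -> [49, -20, -9] -> [-392, 160, 72] -> [-395, 157, 69] -> [-2370, 942, 414]
  [-23, 19, 25, 36, 25, -33, -41, 16] -> [-23, 19, 25] -> [184, -152, -200] -> [181, -155, -203] -> [1086, -930, -1218]
  [-12, -16, -1, -36, 41, -43, -10, -15, 1, 39] -> [-12, -16, -1] -> [96, 128, 8] -> [93, 125, 5] -> [558, 750, 30]
  [-7, -46, -39] -> [-7, -46, -39] -> [56, 368, 312] -> [53, 365, 309] -> [318, 2190, 1854]
  [-14, -41, 12, -24, 20, -48] -> [-14, -41, 12] -> [112, 328, -96] -> [109, 325, -99] -> [654, 1950, -594]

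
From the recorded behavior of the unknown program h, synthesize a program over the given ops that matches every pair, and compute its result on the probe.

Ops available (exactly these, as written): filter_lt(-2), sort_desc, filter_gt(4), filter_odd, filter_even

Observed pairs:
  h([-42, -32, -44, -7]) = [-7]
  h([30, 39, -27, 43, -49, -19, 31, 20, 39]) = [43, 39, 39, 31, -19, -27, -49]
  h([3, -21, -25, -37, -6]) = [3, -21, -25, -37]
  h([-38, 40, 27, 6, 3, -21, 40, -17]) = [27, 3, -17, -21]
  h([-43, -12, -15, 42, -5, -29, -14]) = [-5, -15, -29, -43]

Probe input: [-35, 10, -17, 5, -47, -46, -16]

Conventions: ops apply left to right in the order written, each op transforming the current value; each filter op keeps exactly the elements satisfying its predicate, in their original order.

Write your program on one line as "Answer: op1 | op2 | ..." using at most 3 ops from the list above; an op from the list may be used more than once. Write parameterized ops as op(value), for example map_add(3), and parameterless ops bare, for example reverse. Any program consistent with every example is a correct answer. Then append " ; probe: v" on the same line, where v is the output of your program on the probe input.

filter_odd | sort_desc ; probe: [5, -17, -35, -47]

Check, running the answer program on each example:
  [-42, -32, -44, -7] -> [-7] -> [-7]
  [30, 39, -27, 43, -49, -19, 31, 20, 39] -> [39, -27, 43, -49, -19, 31, 39] -> [43, 39, 39, 31, -19, -27, -49]
  [3, -21, -25, -37, -6] -> [3, -21, -25, -37] -> [3, -21, -25, -37]
  [-38, 40, 27, 6, 3, -21, 40, -17] -> [27, 3, -21, -17] -> [27, 3, -17, -21]
  [-43, -12, -15, 42, -5, -29, -14] -> [-43, -15, -5, -29] -> [-5, -15, -29, -43]
  probe: [-35, 10, -17, 5, -47, -46, -16] -> [-35, -17, 5, -47] -> [5, -17, -35, -47]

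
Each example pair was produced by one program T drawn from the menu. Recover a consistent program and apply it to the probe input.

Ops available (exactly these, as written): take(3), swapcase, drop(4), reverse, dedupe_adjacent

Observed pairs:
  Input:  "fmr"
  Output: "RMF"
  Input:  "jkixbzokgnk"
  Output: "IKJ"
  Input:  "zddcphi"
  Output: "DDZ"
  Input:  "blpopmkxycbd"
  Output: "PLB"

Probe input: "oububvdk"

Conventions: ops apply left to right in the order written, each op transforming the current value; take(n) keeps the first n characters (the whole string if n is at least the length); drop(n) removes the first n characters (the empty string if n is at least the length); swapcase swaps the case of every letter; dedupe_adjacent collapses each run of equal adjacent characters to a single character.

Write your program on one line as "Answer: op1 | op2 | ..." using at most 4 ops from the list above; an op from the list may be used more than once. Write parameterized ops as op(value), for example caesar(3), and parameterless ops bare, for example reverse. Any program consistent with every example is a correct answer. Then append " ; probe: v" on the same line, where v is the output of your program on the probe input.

take(3) | reverse | swapcase ; probe: "BUO"

Check, running the answer program on each example:
  "fmr" -> "fmr" -> "rmf" -> "RMF"
  "jkixbzokgnk" -> "jki" -> "ikj" -> "IKJ"
  "zddcphi" -> "zdd" -> "ddz" -> "DDZ"
  "blpopmkxycbd" -> "blp" -> "plb" -> "PLB"
  probe: "oububvdk" -> "oub" -> "buo" -> "BUO"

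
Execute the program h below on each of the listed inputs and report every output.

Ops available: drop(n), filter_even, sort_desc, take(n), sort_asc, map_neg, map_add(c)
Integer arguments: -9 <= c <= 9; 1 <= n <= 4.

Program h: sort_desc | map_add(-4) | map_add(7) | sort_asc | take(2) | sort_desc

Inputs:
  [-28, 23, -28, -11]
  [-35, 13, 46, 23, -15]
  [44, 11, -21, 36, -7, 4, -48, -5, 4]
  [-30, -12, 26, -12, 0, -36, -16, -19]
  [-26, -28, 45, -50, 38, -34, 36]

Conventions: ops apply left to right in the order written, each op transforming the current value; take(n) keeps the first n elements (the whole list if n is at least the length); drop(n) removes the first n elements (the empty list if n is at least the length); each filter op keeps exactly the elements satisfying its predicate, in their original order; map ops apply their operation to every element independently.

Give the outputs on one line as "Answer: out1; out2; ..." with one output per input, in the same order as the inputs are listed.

Execution, op by op:
  [-28, 23, -28, -11] -> [23, -11, -28, -28] -> [19, -15, -32, -32] -> [26, -8, -25, -25] -> [-25, -25, -8, 26] -> [-25, -25] -> [-25, -25]
  [-35, 13, 46, 23, -15] -> [46, 23, 13, -15, -35] -> [42, 19, 9, -19, -39] -> [49, 26, 16, -12, -32] -> [-32, -12, 16, 26, 49] -> [-32, -12] -> [-12, -32]
  [44, 11, -21, 36, -7, 4, -48, -5, 4] -> [44, 36, 11, 4, 4, -5, -7, -21, -48] -> [40, 32, 7, 0, 0, -9, -11, -25, -52] -> [47, 39, 14, 7, 7, -2, -4, -18, -45] -> [-45, -18, -4, -2, 7, 7, 14, 39, 47] -> [-45, -18] -> [-18, -45]
  [-30, -12, 26, -12, 0, -36, -16, -19] -> [26, 0, -12, -12, -16, -19, -30, -36] -> [22, -4, -16, -16, -20, -23, -34, -40] -> [29, 3, -9, -9, -13, -16, -27, -33] -> [-33, -27, -16, -13, -9, -9, 3, 29] -> [-33, -27] -> [-27, -33]
  [-26, -28, 45, -50, 38, -34, 36] -> [45, 38, 36, -26, -28, -34, -50] -> [41, 34, 32, -30, -32, -38, -54] -> [48, 41, 39, -23, -25, -31, -47] -> [-47, -31, -25, -23, 39, 41, 48] -> [-47, -31] -> [-31, -47]

[-25, -25]; [-12, -32]; [-18, -45]; [-27, -33]; [-31, -47]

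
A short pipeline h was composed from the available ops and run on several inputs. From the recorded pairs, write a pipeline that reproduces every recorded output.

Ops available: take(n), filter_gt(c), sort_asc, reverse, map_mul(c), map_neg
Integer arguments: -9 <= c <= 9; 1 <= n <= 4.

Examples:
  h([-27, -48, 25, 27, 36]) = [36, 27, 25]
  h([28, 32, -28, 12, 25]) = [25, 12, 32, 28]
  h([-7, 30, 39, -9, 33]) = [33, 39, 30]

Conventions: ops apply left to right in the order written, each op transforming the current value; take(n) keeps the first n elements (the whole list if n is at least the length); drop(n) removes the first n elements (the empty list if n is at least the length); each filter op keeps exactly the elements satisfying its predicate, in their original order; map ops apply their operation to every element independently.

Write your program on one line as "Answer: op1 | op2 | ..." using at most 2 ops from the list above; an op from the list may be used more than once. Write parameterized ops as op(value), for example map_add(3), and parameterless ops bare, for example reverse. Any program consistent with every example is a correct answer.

filter_gt(-6) | reverse

Check, running the answer program on each example:
  [-27, -48, 25, 27, 36] -> [25, 27, 36] -> [36, 27, 25]
  [28, 32, -28, 12, 25] -> [28, 32, 12, 25] -> [25, 12, 32, 28]
  [-7, 30, 39, -9, 33] -> [30, 39, 33] -> [33, 39, 30]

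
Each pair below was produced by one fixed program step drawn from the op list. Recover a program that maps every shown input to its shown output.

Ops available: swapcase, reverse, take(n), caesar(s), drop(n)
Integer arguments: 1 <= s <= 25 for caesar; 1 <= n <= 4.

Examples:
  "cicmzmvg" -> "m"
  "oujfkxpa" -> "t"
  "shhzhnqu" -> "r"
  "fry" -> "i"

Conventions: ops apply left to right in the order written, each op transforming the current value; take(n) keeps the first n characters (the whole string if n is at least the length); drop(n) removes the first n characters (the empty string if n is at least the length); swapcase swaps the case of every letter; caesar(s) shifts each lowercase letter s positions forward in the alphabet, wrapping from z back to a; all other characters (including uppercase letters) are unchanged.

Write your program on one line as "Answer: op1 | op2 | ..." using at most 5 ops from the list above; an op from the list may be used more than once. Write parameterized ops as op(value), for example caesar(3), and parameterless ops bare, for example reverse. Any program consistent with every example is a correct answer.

drop(1) | take(2) | drop(1) | caesar(10)

Check, running the answer program on each example:
  "cicmzmvg" -> "icmzmvg" -> "ic" -> "c" -> "m"
  "oujfkxpa" -> "ujfkxpa" -> "uj" -> "j" -> "t"
  "shhzhnqu" -> "hhzhnqu" -> "hh" -> "h" -> "r"
  "fry" -> "ry" -> "ry" -> "y" -> "i"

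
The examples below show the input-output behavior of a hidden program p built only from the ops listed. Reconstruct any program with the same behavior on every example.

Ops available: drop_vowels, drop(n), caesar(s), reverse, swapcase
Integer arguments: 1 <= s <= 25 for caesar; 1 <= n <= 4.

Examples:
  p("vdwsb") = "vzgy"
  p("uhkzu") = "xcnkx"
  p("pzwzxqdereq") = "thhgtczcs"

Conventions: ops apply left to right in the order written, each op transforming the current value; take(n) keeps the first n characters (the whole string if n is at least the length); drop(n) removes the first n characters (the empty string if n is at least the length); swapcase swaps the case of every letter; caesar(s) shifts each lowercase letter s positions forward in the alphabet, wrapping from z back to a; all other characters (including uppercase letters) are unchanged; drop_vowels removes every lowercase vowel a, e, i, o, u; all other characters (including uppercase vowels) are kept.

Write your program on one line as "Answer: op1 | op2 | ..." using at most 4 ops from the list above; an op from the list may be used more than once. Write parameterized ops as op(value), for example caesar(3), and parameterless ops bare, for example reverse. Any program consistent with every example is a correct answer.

caesar(9) | caesar(20) | drop_vowels | reverse

Check, running the answer program on each example:
  "vdwsb" -> "emfbk" -> "ygzve" -> "ygzv" -> "vzgy"
  "uhkzu" -> "dqtid" -> "xkncx" -> "xkncx" -> "xcnkx"
  "pzwzxqdereq" -> "yifigzmnanz" -> "sczcatghuht" -> "sczctghht" -> "thhgtczcs"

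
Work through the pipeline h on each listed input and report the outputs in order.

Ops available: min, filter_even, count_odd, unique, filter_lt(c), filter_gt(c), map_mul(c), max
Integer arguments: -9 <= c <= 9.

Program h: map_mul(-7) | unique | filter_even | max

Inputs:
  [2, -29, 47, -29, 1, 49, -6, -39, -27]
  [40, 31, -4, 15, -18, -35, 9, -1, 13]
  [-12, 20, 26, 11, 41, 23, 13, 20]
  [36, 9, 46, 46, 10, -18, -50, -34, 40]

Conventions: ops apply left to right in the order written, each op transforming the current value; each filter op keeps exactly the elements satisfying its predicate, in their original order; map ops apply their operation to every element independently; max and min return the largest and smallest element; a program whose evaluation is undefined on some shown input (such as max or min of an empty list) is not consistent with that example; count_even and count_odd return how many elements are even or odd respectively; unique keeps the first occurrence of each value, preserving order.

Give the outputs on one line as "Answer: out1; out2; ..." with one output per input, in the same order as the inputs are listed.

42; 126; 84; 350

Execution, op by op:
  [2, -29, 47, -29, 1, 49, -6, -39, -27] -> [-14, 203, -329, 203, -7, -343, 42, 273, 189] -> [-14, 203, -329, -7, -343, 42, 273, 189] -> [-14, 42] -> 42
  [40, 31, -4, 15, -18, -35, 9, -1, 13] -> [-280, -217, 28, -105, 126, 245, -63, 7, -91] -> [-280, -217, 28, -105, 126, 245, -63, 7, -91] -> [-280, 28, 126] -> 126
  [-12, 20, 26, 11, 41, 23, 13, 20] -> [84, -140, -182, -77, -287, -161, -91, -140] -> [84, -140, -182, -77, -287, -161, -91] -> [84, -140, -182] -> 84
  [36, 9, 46, 46, 10, -18, -50, -34, 40] -> [-252, -63, -322, -322, -70, 126, 350, 238, -280] -> [-252, -63, -322, -70, 126, 350, 238, -280] -> [-252, -322, -70, 126, 350, 238, -280] -> 350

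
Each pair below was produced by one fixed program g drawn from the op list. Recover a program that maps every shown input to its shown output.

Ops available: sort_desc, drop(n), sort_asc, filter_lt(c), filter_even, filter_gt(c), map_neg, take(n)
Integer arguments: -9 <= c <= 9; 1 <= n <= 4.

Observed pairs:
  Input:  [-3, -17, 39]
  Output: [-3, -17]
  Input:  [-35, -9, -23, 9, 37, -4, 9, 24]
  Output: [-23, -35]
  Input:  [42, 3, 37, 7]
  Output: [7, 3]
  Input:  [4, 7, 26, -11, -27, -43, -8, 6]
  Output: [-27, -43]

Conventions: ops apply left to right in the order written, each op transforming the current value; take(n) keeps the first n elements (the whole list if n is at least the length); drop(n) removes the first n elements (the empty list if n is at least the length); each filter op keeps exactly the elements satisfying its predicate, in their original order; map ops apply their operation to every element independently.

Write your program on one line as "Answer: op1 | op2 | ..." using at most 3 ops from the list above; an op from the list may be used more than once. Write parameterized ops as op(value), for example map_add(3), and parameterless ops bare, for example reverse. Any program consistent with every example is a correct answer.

sort_asc | take(2) | sort_desc

Check, running the answer program on each example:
  [-3, -17, 39] -> [-17, -3, 39] -> [-17, -3] -> [-3, -17]
  [-35, -9, -23, 9, 37, -4, 9, 24] -> [-35, -23, -9, -4, 9, 9, 24, 37] -> [-35, -23] -> [-23, -35]
  [42, 3, 37, 7] -> [3, 7, 37, 42] -> [3, 7] -> [7, 3]
  [4, 7, 26, -11, -27, -43, -8, 6] -> [-43, -27, -11, -8, 4, 6, 7, 26] -> [-43, -27] -> [-27, -43]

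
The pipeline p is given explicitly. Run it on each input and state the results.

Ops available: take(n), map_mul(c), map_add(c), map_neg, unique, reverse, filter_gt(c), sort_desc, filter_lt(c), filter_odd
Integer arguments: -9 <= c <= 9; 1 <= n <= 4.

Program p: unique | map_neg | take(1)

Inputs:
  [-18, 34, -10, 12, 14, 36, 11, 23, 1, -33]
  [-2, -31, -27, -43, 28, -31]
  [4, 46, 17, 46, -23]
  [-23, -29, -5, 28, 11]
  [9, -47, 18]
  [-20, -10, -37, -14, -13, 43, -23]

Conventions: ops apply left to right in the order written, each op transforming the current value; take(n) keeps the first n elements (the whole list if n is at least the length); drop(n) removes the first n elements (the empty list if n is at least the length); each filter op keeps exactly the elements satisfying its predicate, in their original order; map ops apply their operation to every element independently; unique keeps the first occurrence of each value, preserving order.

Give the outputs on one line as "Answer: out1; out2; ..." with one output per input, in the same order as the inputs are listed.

Execution, op by op:
  [-18, 34, -10, 12, 14, 36, 11, 23, 1, -33] -> [-18, 34, -10, 12, 14, 36, 11, 23, 1, -33] -> [18, -34, 10, -12, -14, -36, -11, -23, -1, 33] -> [18]
  [-2, -31, -27, -43, 28, -31] -> [-2, -31, -27, -43, 28] -> [2, 31, 27, 43, -28] -> [2]
  [4, 46, 17, 46, -23] -> [4, 46, 17, -23] -> [-4, -46, -17, 23] -> [-4]
  [-23, -29, -5, 28, 11] -> [-23, -29, -5, 28, 11] -> [23, 29, 5, -28, -11] -> [23]
  [9, -47, 18] -> [9, -47, 18] -> [-9, 47, -18] -> [-9]
  [-20, -10, -37, -14, -13, 43, -23] -> [-20, -10, -37, -14, -13, 43, -23] -> [20, 10, 37, 14, 13, -43, 23] -> [20]

[18]; [2]; [-4]; [23]; [-9]; [20]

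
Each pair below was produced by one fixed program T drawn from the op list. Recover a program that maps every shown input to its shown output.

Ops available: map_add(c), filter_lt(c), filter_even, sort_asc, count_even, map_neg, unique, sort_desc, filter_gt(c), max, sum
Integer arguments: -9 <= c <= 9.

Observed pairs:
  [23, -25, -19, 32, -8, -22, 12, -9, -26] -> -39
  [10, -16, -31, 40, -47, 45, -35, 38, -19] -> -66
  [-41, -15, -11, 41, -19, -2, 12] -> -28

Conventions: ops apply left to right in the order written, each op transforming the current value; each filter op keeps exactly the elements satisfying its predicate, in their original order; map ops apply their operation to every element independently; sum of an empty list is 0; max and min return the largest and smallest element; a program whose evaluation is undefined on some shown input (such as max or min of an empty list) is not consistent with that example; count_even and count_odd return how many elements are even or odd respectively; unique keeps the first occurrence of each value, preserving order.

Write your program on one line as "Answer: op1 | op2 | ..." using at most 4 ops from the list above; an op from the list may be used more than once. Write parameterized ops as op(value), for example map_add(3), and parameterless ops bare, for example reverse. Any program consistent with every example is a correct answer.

map_neg | map_add(-9) | sort_desc | sum

Check, running the answer program on each example:
  [23, -25, -19, 32, -8, -22, 12, -9, -26] -> [-23, 25, 19, -32, 8, 22, -12, 9, 26] -> [-32, 16, 10, -41, -1, 13, -21, 0, 17] -> [17, 16, 13, 10, 0, -1, -21, -32, -41] -> -39
  [10, -16, -31, 40, -47, 45, -35, 38, -19] -> [-10, 16, 31, -40, 47, -45, 35, -38, 19] -> [-19, 7, 22, -49, 38, -54, 26, -47, 10] -> [38, 26, 22, 10, 7, -19, -47, -49, -54] -> -66
  [-41, -15, -11, 41, -19, -2, 12] -> [41, 15, 11, -41, 19, 2, -12] -> [32, 6, 2, -50, 10, -7, -21] -> [32, 10, 6, 2, -7, -21, -50] -> -28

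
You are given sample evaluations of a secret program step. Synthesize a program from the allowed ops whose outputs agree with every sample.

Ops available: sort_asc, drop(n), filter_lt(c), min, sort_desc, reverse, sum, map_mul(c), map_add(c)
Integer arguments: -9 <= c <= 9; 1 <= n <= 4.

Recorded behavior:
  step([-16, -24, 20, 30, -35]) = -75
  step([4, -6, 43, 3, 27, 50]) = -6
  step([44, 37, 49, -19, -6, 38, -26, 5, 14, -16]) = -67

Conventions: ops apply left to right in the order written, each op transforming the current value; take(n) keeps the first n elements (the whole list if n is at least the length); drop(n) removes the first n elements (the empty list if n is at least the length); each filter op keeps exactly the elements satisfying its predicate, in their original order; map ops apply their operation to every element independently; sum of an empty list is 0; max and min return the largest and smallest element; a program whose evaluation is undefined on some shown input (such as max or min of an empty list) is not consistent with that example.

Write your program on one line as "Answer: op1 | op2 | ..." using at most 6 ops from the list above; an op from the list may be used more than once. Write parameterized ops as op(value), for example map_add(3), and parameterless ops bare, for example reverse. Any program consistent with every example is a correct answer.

reverse | sort_asc | sort_desc | filter_lt(1) | sum

Check, running the answer program on each example:
  [-16, -24, 20, 30, -35] -> [-35, 30, 20, -24, -16] -> [-35, -24, -16, 20, 30] -> [30, 20, -16, -24, -35] -> [-16, -24, -35] -> -75
  [4, -6, 43, 3, 27, 50] -> [50, 27, 3, 43, -6, 4] -> [-6, 3, 4, 27, 43, 50] -> [50, 43, 27, 4, 3, -6] -> [-6] -> -6
  [44, 37, 49, -19, -6, 38, -26, 5, 14, -16] -> [-16, 14, 5, -26, 38, -6, -19, 49, 37, 44] -> [-26, -19, -16, -6, 5, 14, 37, 38, 44, 49] -> [49, 44, 38, 37, 14, 5, -6, -16, -19, -26] -> [-6, -16, -19, -26] -> -67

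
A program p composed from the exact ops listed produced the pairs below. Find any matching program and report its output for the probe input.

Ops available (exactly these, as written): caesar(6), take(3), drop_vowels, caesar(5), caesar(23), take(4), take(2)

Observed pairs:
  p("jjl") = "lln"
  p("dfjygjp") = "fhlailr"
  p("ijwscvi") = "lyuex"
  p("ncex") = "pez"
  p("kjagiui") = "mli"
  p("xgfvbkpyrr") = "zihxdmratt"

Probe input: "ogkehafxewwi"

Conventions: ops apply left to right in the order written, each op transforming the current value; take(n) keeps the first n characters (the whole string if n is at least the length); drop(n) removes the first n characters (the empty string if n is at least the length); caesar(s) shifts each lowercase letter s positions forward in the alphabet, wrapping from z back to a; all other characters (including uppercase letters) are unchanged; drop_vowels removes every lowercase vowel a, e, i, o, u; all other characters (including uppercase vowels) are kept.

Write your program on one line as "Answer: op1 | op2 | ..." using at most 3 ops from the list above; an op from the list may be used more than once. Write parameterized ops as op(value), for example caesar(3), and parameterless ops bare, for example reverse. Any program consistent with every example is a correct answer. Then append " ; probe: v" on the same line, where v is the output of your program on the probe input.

drop_vowels | caesar(23) | caesar(5) ; probe: "imjhzyy"

Check, running the answer program on each example:
  "jjl" -> "jjl" -> "ggi" -> "lln"
  "dfjygjp" -> "dfjygjp" -> "acgvdgm" -> "fhlailr"
  "ijwscvi" -> "jwscv" -> "gtpzs" -> "lyuex"
  "ncex" -> "ncx" -> "kzu" -> "pez"
  "kjagiui" -> "kjg" -> "hgd" -> "mli"
  "xgfvbkpyrr" -> "xgfvbkpyrr" -> "udcsyhmvoo" -> "zihxdmratt"
  probe: "ogkehafxewwi" -> "gkhfxww" -> "dhecutt" -> "imjhzyy"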